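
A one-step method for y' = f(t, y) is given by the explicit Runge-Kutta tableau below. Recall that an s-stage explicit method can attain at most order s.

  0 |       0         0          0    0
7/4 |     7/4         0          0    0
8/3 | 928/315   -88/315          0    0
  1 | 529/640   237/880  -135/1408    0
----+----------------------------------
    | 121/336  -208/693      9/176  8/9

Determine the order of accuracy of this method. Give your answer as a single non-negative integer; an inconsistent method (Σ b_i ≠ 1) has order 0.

4

b = (121/336, -208/693, 9/176, 8/9)
c = (0, 7/4, 8/3, 1)
Ac = (0, 0, -22/45, 69/320)
Σ b_i: 121/336·1 + (-208/693)·1 + 9/176·1 + 8/9·1 = 1 ✓
b·c: (-208/693)·7/4 + 9/176·8/3 + 8/9·1 = 1/2 ✓
b·c²: (-208/693)·49/16 + 9/176·64/9 + 8/9·1 = 1/3 ✓
b·Ac: 9/176·(-22/45) + 8/9·69/320 = 1/6 ✓
b·c³: (-208/693)·343/64 + 9/176·512/27 + 8/9·1 = 1/4 ✓
b·(c∘Ac): 9/176·(-176/135) + 8/9·69/320 = 1/8 ✓
b·Ac²: 9/176·(-77/90) + 8/9·183/1280 = 1/12 ✓
b·A²c: 8/9·3/64 = 1/24 ✓; 4 stages ⇒ order 4.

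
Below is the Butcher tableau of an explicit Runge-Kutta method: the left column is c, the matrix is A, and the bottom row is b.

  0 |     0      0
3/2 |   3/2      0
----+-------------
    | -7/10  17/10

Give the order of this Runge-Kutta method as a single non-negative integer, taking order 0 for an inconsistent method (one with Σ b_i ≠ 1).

1

b = (-7/10, 17/10)
c = (0, 3/2)
Σ b_i: (-7/10)·1 + 17/10·1 = 1 ✓
b·c: 17/10·3/2 = 51/20 ≠ 1/2 ⇒ order 1.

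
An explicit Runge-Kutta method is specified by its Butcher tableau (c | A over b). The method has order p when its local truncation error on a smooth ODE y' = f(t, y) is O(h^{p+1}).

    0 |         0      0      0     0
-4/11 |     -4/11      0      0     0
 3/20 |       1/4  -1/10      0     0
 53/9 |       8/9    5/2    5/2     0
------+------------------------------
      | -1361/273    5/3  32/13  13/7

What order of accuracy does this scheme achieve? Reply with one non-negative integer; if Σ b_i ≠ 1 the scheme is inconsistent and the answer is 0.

b = (-1361/273, 5/3, 32/13, 13/7)
c = (0, -4/11, 3/20, 53/9)
Ac = (0, 0, 2/55, -47/88)
Σ b_i: (-1361/273)·1 + 5/3·1 + 32/13·1 + 13/7·1 = 1 ✓
b·c: 5/3·(-4/11) + 32/13·3/20 + 13/7·53/9 = 481967/45045 ≠ 1/2 ⇒ order 1.

1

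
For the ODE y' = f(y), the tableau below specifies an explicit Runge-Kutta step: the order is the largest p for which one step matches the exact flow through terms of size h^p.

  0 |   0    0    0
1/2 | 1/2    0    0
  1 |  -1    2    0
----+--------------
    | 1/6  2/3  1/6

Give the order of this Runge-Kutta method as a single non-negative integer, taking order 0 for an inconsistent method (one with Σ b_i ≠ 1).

b = (1/6, 2/3, 1/6)
c = (0, 1/2, 1)
Ac = (0, 0, 1)
Σ b_i: 1/6·1 + 2/3·1 + 1/6·1 = 1 ✓
b·c: 2/3·1/2 + 1/6·1 = 1/2 ✓
b·c²: 2/3·1/4 + 1/6·1 = 1/3 ✓
b·Ac: 1/6·1 = 1/6 ✓; 3 stages ⇒ order 3.

3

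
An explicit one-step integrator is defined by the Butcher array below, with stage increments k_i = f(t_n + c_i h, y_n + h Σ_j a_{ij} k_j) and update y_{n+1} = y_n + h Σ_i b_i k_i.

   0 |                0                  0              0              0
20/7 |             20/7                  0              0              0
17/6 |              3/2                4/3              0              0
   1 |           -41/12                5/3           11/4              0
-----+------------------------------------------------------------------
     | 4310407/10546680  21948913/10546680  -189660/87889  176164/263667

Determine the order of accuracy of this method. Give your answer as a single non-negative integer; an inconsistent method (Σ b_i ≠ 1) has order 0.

b = (4310407/10546680, 21948913/10546680, -189660/87889, 176164/263667)
c = (0, 20/7, 17/6, 1)
Ac = (0, 0, 80/21, 703/56)
Σ b_i: 4310407/10546680·1 + 21948913/10546680·1 + (-189660/87889)·1 + 176164/263667·1 = 1 ✓
b·c: 21948913/10546680·20/7 + (-189660/87889)·17/6 + 176164/263667·1 = 1/2 ✓
b·c²: 21948913/10546680·400/49 + (-189660/87889)·289/36 + 176164/263667·1 = 1/3 ✓
b·Ac: (-189660/87889)·80/21 + 176164/263667·703/56 = 1/6 ✓
b·c³: 21948913/10546680·8000/343 + (-189660/87889)·4913/216 + 176164/263667·1 = 196219/1582002 ≠ 1/4 ⇒ order 3.
b·(c∘Ac): (-189660/87889)·680/63 + 176164/263667·703/56 = -18339459/1230446 ≠ 1/8
b·Ac²: (-189660/87889)·1600/147 + 176164/263667·251771/7056 = 23404373/66444084 ≠ 1/12
b·A²c: 176164/263667·220/21 = 38756080/5537007 ≠ 1/24

3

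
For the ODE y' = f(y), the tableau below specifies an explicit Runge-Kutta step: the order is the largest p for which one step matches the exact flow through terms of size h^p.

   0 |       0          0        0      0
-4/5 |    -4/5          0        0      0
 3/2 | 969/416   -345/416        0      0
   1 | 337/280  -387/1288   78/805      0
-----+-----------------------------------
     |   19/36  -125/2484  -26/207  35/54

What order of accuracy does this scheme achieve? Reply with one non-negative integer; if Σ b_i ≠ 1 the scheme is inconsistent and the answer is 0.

4

b = (19/36, -125/2484, -26/207, 35/54)
c = (0, -4/5, 3/2, 1)
Ac = (0, 0, 69/104, 27/70)
Σ b_i: 19/36·1 + (-125/2484)·1 + (-26/207)·1 + 35/54·1 = 1 ✓
b·c: (-125/2484)·(-4/5) + (-26/207)·3/2 + 35/54·1 = 1/2 ✓
b·c²: (-125/2484)·16/25 + (-26/207)·9/4 + 35/54·1 = 1/3 ✓
b·Ac: (-26/207)·69/104 + 35/54·27/70 = 1/6 ✓
b·c³: (-125/2484)·(-64/125) + (-26/207)·27/8 + 35/54·1 = 1/4 ✓
b·(c∘Ac): (-26/207)·207/208 + 35/54·27/70 = 1/8 ✓
b·Ac²: (-26/207)·(-69/130) + 35/54·9/350 = 1/12 ✓
b·A²c: 35/54·9/140 = 1/24 ✓; 4 stages ⇒ order 4.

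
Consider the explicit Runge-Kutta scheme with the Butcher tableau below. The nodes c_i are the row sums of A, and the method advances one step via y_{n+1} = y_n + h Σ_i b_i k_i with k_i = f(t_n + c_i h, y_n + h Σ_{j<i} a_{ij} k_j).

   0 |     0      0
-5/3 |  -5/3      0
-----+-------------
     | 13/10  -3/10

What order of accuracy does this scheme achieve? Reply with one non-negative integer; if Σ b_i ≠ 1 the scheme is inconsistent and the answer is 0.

b = (13/10, -3/10)
c = (0, -5/3)
Σ b_i: 13/10·1 + (-3/10)·1 = 1 ✓
b·c: (-3/10)·(-5/3) = 1/2 ✓; 2 stages ⇒ order 2.

2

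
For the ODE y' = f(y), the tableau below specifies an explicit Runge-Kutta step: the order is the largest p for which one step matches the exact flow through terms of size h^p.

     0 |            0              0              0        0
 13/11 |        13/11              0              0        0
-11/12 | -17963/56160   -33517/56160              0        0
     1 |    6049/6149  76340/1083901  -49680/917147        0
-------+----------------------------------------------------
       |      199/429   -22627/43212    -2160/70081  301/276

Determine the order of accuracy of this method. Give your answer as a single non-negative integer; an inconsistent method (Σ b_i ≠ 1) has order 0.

b = (199/429, -22627/43212, -2160/70081, 301/276)
c = (0, 13/11, -11/12, 1)
Ac = (0, 0, -3047/4320, 40/301)
Σ b_i: 199/429·1 + (-22627/43212)·1 + (-2160/70081)·1 + 301/276·1 = 1 ✓
b·c: (-22627/43212)·13/11 + (-2160/70081)·(-11/12) + 301/276·1 = 1/2 ✓
b·c²: (-22627/43212)·169/121 + (-2160/70081)·121/144 + 301/276·1 = 1/3 ✓
b·Ac: (-2160/70081)·(-3047/4320) + 301/276·40/301 = 1/6 ✓
b·c³: (-22627/43212)·2197/1331 + (-2160/70081)·(-1331/1728) + 301/276·1 = 1/4 ✓
b·(c∘Ac): (-2160/70081)·33517/51840 + 301/276·40/301 = 1/8 ✓
b·Ac²: (-2160/70081)·(-3601/4320) + 301/276·25/473 = 1/12 ✓
b·A²c: 301/276·23/602 = 1/24 ✓; 4 stages ⇒ order 4.

4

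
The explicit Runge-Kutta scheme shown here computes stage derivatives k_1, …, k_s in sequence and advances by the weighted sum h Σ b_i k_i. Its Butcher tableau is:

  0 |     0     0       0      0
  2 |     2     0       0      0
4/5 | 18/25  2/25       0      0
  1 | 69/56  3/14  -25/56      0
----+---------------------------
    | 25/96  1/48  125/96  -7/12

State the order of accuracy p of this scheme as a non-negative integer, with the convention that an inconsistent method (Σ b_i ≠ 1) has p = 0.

4

b = (25/96, 1/48, 125/96, -7/12)
c = (0, 2, 4/5, 1)
Ac = (0, 0, 4/25, 1/14)
Σ b_i: 25/96·1 + 1/48·1 + 125/96·1 + (-7/12)·1 = 1 ✓
b·c: 1/48·2 + 125/96·4/5 + (-7/12)·1 = 1/2 ✓
b·c²: 1/48·4 + 125/96·16/25 + (-7/12)·1 = 1/3 ✓
b·Ac: 125/96·4/25 + (-7/12)·1/14 = 1/6 ✓
b·c³: 1/48·8 + 125/96·64/125 + (-7/12)·1 = 1/4 ✓
b·(c∘Ac): 125/96·16/125 + (-7/12)·1/14 = 1/8 ✓
b·Ac²: 125/96·8/25 + (-7/12)·4/7 = 1/12 ✓
b·A²c: (-7/12)·(-1/14) = 1/24 ✓; 4 stages ⇒ order 4.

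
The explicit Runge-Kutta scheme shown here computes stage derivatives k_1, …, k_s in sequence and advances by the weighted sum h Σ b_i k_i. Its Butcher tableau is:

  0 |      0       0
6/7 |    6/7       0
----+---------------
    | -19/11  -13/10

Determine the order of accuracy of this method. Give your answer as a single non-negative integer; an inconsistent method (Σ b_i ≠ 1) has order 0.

b = (-19/11, -13/10)
c = (0, 6/7)
Σ b_i: (-19/11)·1 + (-13/10)·1 = -333/110 ≠ 1 ⇒ order 0.

0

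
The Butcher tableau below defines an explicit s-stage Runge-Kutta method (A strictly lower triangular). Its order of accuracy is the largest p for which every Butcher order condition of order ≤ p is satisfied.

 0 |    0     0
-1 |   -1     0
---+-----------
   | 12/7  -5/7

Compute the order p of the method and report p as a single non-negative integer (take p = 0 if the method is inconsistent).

1

b = (12/7, -5/7)
c = (0, -1)
Σ b_i: 12/7·1 + (-5/7)·1 = 1 ✓
b·c: (-5/7)·(-1) = 5/7 ≠ 1/2 ⇒ order 1.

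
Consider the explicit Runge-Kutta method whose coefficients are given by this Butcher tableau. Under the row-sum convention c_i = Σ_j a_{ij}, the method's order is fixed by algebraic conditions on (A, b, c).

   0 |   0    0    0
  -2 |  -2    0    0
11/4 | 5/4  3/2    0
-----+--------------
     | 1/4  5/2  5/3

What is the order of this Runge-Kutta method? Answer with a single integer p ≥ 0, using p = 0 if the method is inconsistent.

0

b = (1/4, 5/2, 5/3)
c = (0, -2, 11/4)
Ac = (0, 0, -3)
Σ b_i: 1/4·1 + 5/2·1 + 5/3·1 = 53/12 ≠ 1 ⇒ order 0.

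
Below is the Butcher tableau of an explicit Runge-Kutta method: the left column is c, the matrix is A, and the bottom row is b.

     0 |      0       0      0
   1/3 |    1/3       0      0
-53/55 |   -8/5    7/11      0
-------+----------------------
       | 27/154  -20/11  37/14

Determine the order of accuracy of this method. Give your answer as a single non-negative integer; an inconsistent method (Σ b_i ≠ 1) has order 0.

b = (27/154, -20/11, 37/14)
c = (0, 1/3, -53/55)
Ac = (0, 0, 7/33)
Σ b_i: 27/154·1 + (-20/11)·1 + 37/14·1 = 1 ✓
b·c: (-20/11)·1/3 + 37/14·(-53/55) = -7283/2310 ≠ 1/2 ⇒ order 1.

1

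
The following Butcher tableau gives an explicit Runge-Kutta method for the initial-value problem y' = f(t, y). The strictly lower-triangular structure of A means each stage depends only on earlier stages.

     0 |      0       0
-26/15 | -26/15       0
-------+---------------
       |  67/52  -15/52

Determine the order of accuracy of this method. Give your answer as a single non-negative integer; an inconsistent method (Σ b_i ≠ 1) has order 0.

b = (67/52, -15/52)
c = (0, -26/15)
Σ b_i: 67/52·1 + (-15/52)·1 = 1 ✓
b·c: (-15/52)·(-26/15) = 1/2 ✓; 2 stages ⇒ order 2.

2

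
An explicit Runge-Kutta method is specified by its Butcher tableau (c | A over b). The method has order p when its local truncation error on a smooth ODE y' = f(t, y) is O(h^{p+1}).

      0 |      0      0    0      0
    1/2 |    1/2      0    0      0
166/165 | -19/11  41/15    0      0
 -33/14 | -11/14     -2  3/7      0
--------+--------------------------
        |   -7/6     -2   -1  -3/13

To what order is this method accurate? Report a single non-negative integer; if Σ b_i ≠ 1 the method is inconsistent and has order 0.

b = (-7/6, -2, -1, -3/13)
c = (0, 1/2, 166/165, -33/14)
Ac = (0, 0, 41/30, -219/385)
Σ b_i: (-7/6)·1 + (-2)·1 + (-1)·1 + (-3/13)·1 = -343/78 ≠ 1 ⇒ order 0.

0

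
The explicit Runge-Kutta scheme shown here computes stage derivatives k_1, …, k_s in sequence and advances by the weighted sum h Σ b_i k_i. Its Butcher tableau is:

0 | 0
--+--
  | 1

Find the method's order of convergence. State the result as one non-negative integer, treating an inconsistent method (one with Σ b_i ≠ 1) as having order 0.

b = (1)
c = (0)
Σ b_i: 1·1 = 1 ✓; 1 stage ⇒ order 1.

1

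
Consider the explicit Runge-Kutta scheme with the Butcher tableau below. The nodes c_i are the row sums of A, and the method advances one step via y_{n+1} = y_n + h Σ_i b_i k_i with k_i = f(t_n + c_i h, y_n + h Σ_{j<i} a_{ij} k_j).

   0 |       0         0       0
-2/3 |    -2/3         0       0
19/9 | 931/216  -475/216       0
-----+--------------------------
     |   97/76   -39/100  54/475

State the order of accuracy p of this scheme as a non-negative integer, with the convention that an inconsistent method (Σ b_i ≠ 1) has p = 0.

3

b = (97/76, -39/100, 54/475)
c = (0, -2/3, 19/9)
Ac = (0, 0, 475/324)
Σ b_i: 97/76·1 + (-39/100)·1 + 54/475·1 = 1 ✓
b·c: (-39/100)·(-2/3) + 54/475·19/9 = 1/2 ✓
b·c²: (-39/100)·4/9 + 54/475·361/81 = 1/3 ✓
b·Ac: 54/475·475/324 = 1/6 ✓; 3 stages ⇒ order 3.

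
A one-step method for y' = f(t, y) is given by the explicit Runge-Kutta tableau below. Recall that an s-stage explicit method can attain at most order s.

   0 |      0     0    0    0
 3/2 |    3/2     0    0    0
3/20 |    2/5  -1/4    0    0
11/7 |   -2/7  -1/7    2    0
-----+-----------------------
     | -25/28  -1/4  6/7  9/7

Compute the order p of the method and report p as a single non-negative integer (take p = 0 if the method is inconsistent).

1

b = (-25/28, -1/4, 6/7, 9/7)
c = (0, 3/2, 3/20, 11/7)
Ac = (0, 0, -3/8, 3/35)
Σ b_i: (-25/28)·1 + (-1/4)·1 + 6/7·1 + 9/7·1 = 1 ✓
b·c: (-1/4)·3/2 + 6/7·3/20 + 9/7·11/7 = 3477/1960 ≠ 1/2 ⇒ order 1.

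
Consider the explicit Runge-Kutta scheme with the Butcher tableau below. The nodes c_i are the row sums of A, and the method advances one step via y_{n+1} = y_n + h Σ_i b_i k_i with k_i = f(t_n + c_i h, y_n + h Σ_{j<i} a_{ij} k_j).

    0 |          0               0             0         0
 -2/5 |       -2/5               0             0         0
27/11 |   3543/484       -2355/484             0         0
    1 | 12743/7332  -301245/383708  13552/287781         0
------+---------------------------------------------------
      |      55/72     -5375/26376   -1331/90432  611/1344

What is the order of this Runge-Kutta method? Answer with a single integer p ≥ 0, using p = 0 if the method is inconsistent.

b = (55/72, -5375/26376, -1331/90432, 611/1344)
c = (0, -2/5, 27/11, 1)
Ac = (0, 0, 471/242, 525/1222)
Σ b_i: 55/72·1 + (-5375/26376)·1 + (-1331/90432)·1 + 611/1344·1 = 1 ✓
b·c: (-5375/26376)·(-2/5) + (-1331/90432)·27/11 + 611/1344·1 = 1/2 ✓
b·c²: (-5375/26376)·4/25 + (-1331/90432)·729/121 + 611/1344·1 = 1/3 ✓
b·Ac: (-1331/90432)·471/242 + 611/1344·525/1222 = 1/6 ✓
b·c³: (-5375/26376)·(-8/125) + (-1331/90432)·19683/1331 + 611/1344·1 = 1/4 ✓
b·(c∘Ac): (-1331/90432)·12717/2662 + 611/1344·525/1222 = 1/8 ✓
b·Ac²: (-1331/90432)·(-471/605) + 611/1344·483/3055 = 1/12 ✓
b·A²c: 611/1344·56/611 = 1/24 ✓; 4 stages ⇒ order 4.

4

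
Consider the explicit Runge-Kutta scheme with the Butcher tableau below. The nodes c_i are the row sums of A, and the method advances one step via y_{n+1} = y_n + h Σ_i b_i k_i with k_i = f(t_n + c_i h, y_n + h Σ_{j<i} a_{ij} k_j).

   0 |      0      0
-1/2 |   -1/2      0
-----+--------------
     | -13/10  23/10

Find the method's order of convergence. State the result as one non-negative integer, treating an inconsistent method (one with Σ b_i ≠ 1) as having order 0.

b = (-13/10, 23/10)
c = (0, -1/2)
Σ b_i: (-13/10)·1 + 23/10·1 = 1 ✓
b·c: 23/10·(-1/2) = -23/20 ≠ 1/2 ⇒ order 1.

1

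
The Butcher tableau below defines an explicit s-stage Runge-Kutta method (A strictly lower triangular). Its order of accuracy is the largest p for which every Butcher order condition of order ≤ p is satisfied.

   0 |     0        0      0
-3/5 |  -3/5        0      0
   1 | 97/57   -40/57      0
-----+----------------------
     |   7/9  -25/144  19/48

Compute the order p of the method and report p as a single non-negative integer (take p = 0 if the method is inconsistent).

3

b = (7/9, -25/144, 19/48)
c = (0, -3/5, 1)
Ac = (0, 0, 8/19)
Σ b_i: 7/9·1 + (-25/144)·1 + 19/48·1 = 1 ✓
b·c: (-25/144)·(-3/5) + 19/48·1 = 1/2 ✓
b·c²: (-25/144)·9/25 + 19/48·1 = 1/3 ✓
b·Ac: 19/48·8/19 = 1/6 ✓; 3 stages ⇒ order 3.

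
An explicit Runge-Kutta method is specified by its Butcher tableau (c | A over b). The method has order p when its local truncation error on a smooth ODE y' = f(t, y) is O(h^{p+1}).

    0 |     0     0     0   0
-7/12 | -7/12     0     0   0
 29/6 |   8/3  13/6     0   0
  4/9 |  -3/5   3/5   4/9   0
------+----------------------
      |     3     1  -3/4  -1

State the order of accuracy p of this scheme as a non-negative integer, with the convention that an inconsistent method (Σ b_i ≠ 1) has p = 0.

b = (3, 1, -3/4, -1)
c = (0, -7/12, 29/6, 4/9)
Ac = (0, 0, -91/72, 971/540)
Σ b_i: 3·1 + 1·1 + (-3/4)·1 + (-1)·1 = 9/4 ≠ 1 ⇒ order 0.

0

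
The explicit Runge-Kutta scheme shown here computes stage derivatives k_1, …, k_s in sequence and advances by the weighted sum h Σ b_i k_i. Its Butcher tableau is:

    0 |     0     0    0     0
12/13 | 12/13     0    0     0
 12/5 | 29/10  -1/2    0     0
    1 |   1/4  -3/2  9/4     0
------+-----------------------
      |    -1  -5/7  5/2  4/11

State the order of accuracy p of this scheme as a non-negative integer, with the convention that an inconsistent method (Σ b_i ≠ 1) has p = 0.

0

b = (-1, -5/7, 5/2, 4/11)
c = (0, 12/13, 12/5, 1)
Ac = (0, 0, -6/13, 261/65)
Σ b_i: (-1)·1 + (-5/7)·1 + 5/2·1 + 4/11·1 = 177/154 ≠ 1 ⇒ order 0.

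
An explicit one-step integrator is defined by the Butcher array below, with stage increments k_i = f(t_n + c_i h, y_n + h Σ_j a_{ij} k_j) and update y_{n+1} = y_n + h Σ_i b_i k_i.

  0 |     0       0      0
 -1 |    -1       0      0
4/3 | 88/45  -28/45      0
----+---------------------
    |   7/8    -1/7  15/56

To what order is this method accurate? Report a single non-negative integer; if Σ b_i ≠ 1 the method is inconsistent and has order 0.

b = (7/8, -1/7, 15/56)
c = (0, -1, 4/3)
Ac = (0, 0, 28/45)
Σ b_i: 7/8·1 + (-1/7)·1 + 15/56·1 = 1 ✓
b·c: (-1/7)·(-1) + 15/56·4/3 = 1/2 ✓
b·c²: (-1/7)·1 + 15/56·16/9 = 1/3 ✓
b·Ac: 15/56·28/45 = 1/6 ✓; 3 stages ⇒ order 3.

3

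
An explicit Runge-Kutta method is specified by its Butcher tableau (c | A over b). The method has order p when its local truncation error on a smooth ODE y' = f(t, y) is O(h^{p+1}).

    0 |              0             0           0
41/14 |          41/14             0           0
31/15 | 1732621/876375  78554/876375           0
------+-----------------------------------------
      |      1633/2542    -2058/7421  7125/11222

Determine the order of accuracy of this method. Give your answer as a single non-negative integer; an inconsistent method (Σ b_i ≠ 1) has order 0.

b = (1633/2542, -2058/7421, 7125/11222)
c = (0, 41/14, 31/15)
Ac = (0, 0, 5611/21375)
Σ b_i: 1633/2542·1 + (-2058/7421)·1 + 7125/11222·1 = 1 ✓
b·c: (-2058/7421)·41/14 + 7125/11222·31/15 = 1/2 ✓
b·c²: (-2058/7421)·1681/196 + 7125/11222·961/225 = 1/3 ✓
b·Ac: 7125/11222·5611/21375 = 1/6 ✓; 3 stages ⇒ order 3.

3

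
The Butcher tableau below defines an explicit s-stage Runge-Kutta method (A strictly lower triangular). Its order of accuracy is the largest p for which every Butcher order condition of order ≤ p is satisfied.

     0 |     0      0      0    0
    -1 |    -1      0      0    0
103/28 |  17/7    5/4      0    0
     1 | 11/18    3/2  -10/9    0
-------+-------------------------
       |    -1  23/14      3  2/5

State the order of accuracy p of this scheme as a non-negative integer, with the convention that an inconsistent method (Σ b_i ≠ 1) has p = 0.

0

b = (-1, 23/14, 3, 2/5)
c = (0, -1, 103/28, 1)
Ac = (0, 0, -5/4, -352/63)
Σ b_i: (-1)·1 + 23/14·1 + 3·1 + 2/5·1 = 283/70 ≠ 1 ⇒ order 0.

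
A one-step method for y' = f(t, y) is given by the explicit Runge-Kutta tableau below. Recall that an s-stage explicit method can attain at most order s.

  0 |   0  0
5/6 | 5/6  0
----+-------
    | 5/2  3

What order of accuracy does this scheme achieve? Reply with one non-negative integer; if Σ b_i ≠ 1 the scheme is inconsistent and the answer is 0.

b = (5/2, 3)
c = (0, 5/6)
Σ b_i: 5/2·1 + 3·1 = 11/2 ≠ 1 ⇒ order 0.

0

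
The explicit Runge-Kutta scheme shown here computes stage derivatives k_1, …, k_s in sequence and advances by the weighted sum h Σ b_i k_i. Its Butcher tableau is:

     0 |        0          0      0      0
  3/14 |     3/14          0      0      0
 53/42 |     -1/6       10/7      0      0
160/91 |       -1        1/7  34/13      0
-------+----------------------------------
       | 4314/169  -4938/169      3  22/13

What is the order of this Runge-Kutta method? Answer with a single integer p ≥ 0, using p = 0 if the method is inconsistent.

2

b = (4314/169, -4938/169, 3, 22/13)
c = (0, 3/14, 53/42, 160/91)
Ac = (0, 0, 15/49, 12731/3822)
Σ b_i: 4314/169·1 + (-4938/169)·1 + 3·1 + 22/13·1 = 1 ✓
b·c: (-4938/169)·3/14 + 3·53/42 + 22/13·160/91 = 1/2 ✓
b·c²: (-4938/169)·9/196 + 3·2809/1764 + 22/13·25600/8281 = 1599505/184548 ≠ 1/3 ⇒ order 2.
b·Ac: 3·15/49 + 22/13·12731/3822 = 162856/24843 ≠ 1/6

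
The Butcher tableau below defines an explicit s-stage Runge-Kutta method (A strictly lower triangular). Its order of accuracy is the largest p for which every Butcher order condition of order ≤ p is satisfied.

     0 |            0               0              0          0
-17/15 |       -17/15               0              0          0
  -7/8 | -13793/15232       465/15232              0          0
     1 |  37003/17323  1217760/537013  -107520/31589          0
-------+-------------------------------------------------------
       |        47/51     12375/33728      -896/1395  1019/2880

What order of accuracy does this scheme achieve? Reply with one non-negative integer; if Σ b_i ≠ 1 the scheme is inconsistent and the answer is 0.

b = (47/51, 12375/33728, -896/1395, 1019/2880)
c = (0, -17/15, -7/8, 1)
Ac = (0, 0, -31/896, 416/1019)
Σ b_i: 47/51·1 + 12375/33728·1 + (-896/1395)·1 + 1019/2880·1 = 1 ✓
b·c: 12375/33728·(-17/15) + (-896/1395)·(-7/8) + 1019/2880·1 = 1/2 ✓
b·c²: 12375/33728·289/225 + (-896/1395)·49/64 + 1019/2880·1 = 1/3 ✓
b·Ac: (-896/1395)·(-31/896) + 1019/2880·416/1019 = 1/6 ✓
b·c³: 12375/33728·(-4913/3375) + (-896/1395)·(-343/512) + 1019/2880·1 = 1/4 ✓
b·(c∘Ac): (-896/1395)·31/1024 + 1019/2880·416/1019 = 1/8 ✓
b·Ac²: (-896/1395)·527/13440 + 1019/2880·4688/15285 = 1/12 ✓
b·A²c: 1019/2880·120/1019 = 1/24 ✓; 4 stages ⇒ order 4.

4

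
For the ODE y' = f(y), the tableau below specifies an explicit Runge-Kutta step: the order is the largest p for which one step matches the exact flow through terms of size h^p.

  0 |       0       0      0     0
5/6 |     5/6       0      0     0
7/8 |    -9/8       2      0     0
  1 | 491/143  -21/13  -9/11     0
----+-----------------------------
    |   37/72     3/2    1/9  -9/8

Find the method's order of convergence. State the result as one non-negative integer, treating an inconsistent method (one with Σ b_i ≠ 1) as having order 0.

1

b = (37/72, 3/2, 1/9, -9/8)
c = (0, 5/6, 7/8, 1)
Ac = (0, 0, 5/3, -2359/1144)
Σ b_i: 37/72·1 + 3/2·1 + 1/9·1 + (-9/8)·1 = 1 ✓
b·c: 3/2·5/6 + 1/9·7/8 + (-9/8)·1 = 2/9 ≠ 1/2 ⇒ order 1.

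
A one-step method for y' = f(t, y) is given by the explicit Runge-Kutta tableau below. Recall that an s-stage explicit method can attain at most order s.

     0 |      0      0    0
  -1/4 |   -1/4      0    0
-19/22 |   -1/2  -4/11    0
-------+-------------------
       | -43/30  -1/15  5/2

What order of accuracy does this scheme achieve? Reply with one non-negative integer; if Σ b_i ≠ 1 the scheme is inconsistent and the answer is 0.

b = (-43/30, -1/15, 5/2)
c = (0, -1/4, -19/22)
Ac = (0, 0, 1/11)
Σ b_i: (-43/30)·1 + (-1/15)·1 + 5/2·1 = 1 ✓
b·c: (-1/15)·(-1/4) + 5/2·(-19/22) = -707/330 ≠ 1/2 ⇒ order 1.

1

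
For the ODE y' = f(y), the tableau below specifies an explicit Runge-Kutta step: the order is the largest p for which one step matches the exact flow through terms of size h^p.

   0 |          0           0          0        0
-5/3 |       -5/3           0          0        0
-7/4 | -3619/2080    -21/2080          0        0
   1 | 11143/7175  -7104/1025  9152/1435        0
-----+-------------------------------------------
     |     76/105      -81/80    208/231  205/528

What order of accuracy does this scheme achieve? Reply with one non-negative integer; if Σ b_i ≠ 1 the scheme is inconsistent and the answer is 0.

b = (76/105, -81/80, 208/231, 205/528)
c = (0, -5/3, -7/4, 1)
Ac = (0, 0, 7/416, 16/41)
Σ b_i: 76/105·1 + (-81/80)·1 + 208/231·1 + 205/528·1 = 1 ✓
b·c: (-81/80)·(-5/3) + 208/231·(-7/4) + 205/528·1 = 1/2 ✓
b·c²: (-81/80)·25/9 + 208/231·49/16 + 205/528·1 = 1/3 ✓
b·Ac: 208/231·7/416 + 205/528·16/41 = 1/6 ✓
b·c³: (-81/80)·(-125/27) + 208/231·(-343/64) + 205/528·1 = 1/4 ✓
b·(c∘Ac): 208/231·(-49/1664) + 205/528·16/41 = 1/8 ✓
b·Ac²: 208/231·(-35/1248) + 205/528·172/615 = 1/12 ✓
b·A²c: 205/528·22/205 = 1/24 ✓; 4 stages ⇒ order 4.

4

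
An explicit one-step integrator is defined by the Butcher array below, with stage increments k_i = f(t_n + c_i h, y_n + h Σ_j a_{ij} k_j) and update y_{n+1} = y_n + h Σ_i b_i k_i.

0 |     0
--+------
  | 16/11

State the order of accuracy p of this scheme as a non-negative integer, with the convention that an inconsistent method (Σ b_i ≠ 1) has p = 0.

b = (16/11)
c = (0)
Σ b_i: 16/11·1 = 16/11 ≠ 1 ⇒ order 0.

0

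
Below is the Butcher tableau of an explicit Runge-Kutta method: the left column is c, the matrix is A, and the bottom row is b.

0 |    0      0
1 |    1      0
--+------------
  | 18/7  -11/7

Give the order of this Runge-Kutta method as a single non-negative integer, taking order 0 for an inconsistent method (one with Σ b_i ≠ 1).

b = (18/7, -11/7)
c = (0, 1)
Σ b_i: 18/7·1 + (-11/7)·1 = 1 ✓
b·c: (-11/7)·1 = -11/7 ≠ 1/2 ⇒ order 1.

1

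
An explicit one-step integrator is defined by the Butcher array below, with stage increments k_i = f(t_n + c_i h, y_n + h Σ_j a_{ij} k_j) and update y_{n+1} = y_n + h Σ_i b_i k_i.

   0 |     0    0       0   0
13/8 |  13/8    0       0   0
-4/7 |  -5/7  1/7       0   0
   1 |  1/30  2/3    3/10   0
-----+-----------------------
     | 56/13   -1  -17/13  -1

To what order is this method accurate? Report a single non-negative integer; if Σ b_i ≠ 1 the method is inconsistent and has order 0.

1

b = (56/13, -1, -17/13, -1)
c = (0, 13/8, -4/7, 1)
Ac = (0, 0, 13/56, 383/420)
Σ b_i: 56/13·1 + (-1)·1 + (-17/13)·1 + (-1)·1 = 1 ✓
b·c: (-1)·13/8 + (-17/13)·(-4/7) + (-1)·1 = -1367/728 ≠ 1/2 ⇒ order 1.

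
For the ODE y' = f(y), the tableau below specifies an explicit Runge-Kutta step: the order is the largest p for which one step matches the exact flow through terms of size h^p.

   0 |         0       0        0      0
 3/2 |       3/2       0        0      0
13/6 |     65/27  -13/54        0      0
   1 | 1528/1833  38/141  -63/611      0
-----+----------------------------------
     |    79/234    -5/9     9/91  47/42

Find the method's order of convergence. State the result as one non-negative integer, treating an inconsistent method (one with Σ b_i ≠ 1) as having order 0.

4

b = (79/234, -5/9, 9/91, 47/42)
c = (0, 3/2, 13/6, 1)
Ac = (0, 0, -13/36, 17/94)
Σ b_i: 79/234·1 + (-5/9)·1 + 9/91·1 + 47/42·1 = 1 ✓
b·c: (-5/9)·3/2 + 9/91·13/6 + 47/42·1 = 1/2 ✓
b·c²: (-5/9)·9/4 + 9/91·169/36 + 47/42·1 = 1/3 ✓
b·Ac: 9/91·(-13/36) + 47/42·17/94 = 1/6 ✓
b·c³: (-5/9)·27/8 + 9/91·2197/216 + 47/42·1 = 1/4 ✓
b·(c∘Ac): 9/91·(-169/216) + 47/42·17/94 = 1/8 ✓
b·Ac²: 9/91·(-13/24) + 47/42·23/188 = 1/12 ✓
b·A²c: 47/42·7/188 = 1/24 ✓; 4 stages ⇒ order 4.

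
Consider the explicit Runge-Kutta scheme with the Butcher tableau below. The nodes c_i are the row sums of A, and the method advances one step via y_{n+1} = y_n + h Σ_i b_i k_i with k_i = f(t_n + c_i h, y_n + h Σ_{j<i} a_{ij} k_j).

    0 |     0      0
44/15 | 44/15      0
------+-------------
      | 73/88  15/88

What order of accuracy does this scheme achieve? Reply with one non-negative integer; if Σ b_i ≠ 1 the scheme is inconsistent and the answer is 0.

2

b = (73/88, 15/88)
c = (0, 44/15)
Σ b_i: 73/88·1 + 15/88·1 = 1 ✓
b·c: 15/88·44/15 = 1/2 ✓; 2 stages ⇒ order 2.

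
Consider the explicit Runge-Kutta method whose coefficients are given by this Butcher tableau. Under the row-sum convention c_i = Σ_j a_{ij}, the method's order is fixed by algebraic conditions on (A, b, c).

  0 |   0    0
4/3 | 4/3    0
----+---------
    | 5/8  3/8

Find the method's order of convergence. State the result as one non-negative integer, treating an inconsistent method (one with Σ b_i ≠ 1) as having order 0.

b = (5/8, 3/8)
c = (0, 4/3)
Σ b_i: 5/8·1 + 3/8·1 = 1 ✓
b·c: 3/8·4/3 = 1/2 ✓; 2 stages ⇒ order 2.

2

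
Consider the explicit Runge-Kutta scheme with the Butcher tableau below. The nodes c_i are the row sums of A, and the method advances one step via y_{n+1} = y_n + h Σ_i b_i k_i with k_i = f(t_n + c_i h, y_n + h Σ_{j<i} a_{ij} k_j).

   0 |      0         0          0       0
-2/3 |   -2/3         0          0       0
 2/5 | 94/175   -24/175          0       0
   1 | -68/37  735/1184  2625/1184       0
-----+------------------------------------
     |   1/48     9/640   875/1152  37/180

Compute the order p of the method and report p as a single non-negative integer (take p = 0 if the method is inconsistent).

4

b = (1/48, 9/640, 875/1152, 37/180)
c = (0, -2/3, 2/5, 1)
Ac = (0, 0, 16/175, 35/74)
Σ b_i: 1/48·1 + 9/640·1 + 875/1152·1 + 37/180·1 = 1 ✓
b·c: 9/640·(-2/3) + 875/1152·2/5 + 37/180·1 = 1/2 ✓
b·c²: 9/640·4/9 + 875/1152·4/25 + 37/180·1 = 1/3 ✓
b·Ac: 875/1152·16/175 + 37/180·35/74 = 1/6 ✓
b·c³: 9/640·(-8/27) + 875/1152·8/125 + 37/180·1 = 1/4 ✓
b·(c∘Ac): 875/1152·32/875 + 37/180·35/74 = 1/8 ✓
b·Ac²: 875/1152·(-32/525) + 37/180·70/111 = 1/12 ✓
b·A²c: 37/180·15/74 = 1/24 ✓; 4 stages ⇒ order 4.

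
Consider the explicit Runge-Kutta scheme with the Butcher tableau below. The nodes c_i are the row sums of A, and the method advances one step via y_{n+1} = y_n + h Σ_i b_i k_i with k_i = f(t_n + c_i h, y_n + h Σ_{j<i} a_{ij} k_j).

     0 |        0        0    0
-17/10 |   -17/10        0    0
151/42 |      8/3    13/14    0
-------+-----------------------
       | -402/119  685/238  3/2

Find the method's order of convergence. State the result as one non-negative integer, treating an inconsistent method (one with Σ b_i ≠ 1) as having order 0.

b = (-402/119, 685/238, 3/2)
c = (0, -17/10, 151/42)
Ac = (0, 0, -221/140)
Σ b_i: (-402/119)·1 + 685/238·1 + 3/2·1 = 1 ✓
b·c: 685/238·(-17/10) + 3/2·151/42 = 1/2 ✓
b·c²: 685/238·289/100 + 3/2·22801/1764 = 81457/2940 ≠ 1/3 ⇒ order 2.
b·Ac: 3/2·(-221/140) = -663/280 ≠ 1/6

2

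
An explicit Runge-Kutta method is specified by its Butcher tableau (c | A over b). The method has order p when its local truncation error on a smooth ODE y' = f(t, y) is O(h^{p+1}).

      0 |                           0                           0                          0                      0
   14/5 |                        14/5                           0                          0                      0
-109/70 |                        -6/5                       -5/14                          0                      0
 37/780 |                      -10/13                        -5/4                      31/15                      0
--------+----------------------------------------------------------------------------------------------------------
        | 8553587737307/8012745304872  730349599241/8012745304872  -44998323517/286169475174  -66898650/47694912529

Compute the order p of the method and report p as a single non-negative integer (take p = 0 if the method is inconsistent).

3

b = (8553587737307/8012745304872, 730349599241/8012745304872, -44998323517/286169475174, -66898650/47694912529)
c = (0, 14/5, -109/70, 37/780)
Ac = (0, 0, -1, -3527/525)
Σ b_i: 8553587737307/8012745304872·1 + 730349599241/8012745304872·1 + (-44998323517/286169475174)·1 + (-66898650/47694912529)·1 = 1 ✓
b·c: 730349599241/8012745304872·14/5 + (-44998323517/286169475174)·(-109/70) + (-66898650/47694912529)·37/780 = 1/2 ✓
b·c²: 730349599241/8012745304872·196/25 + (-44998323517/286169475174)·11881/4900 + (-66898650/47694912529)·1369/608400 = 1/3 ✓
b·Ac: (-44998323517/286169475174)·(-1) + (-66898650/47694912529)·(-3527/525) = 1/6 ✓
b·c³: 730349599241/8012745304872·2744/125 + (-44998323517/286169475174)·(-1295029/343000) + (-66898650/47694912529)·50653/474552000 = 6236911607546993/2403823591461600 ≠ 1/4 ⇒ order 3.
b·(c∘Ac): (-44998323517/286169475174)·109/70 + (-66898650/47694912529)·(-130499/409500) = -699409029281/2861694751740 ≠ 1/8
b·Ac²: (-44998323517/286169475174)·(-14/5) + (-66898650/47694912529)·(-351989/73500) = 4477114530137/10015931631090 ≠ 1/12
b·A²c: (-66898650/47694912529)·(-31/15) = 138257210/47694912529 ≠ 1/24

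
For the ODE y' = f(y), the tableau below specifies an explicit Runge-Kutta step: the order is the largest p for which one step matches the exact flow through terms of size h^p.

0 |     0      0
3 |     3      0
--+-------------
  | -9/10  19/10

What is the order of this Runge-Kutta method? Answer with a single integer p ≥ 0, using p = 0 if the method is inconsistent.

b = (-9/10, 19/10)
c = (0, 3)
Σ b_i: (-9/10)·1 + 19/10·1 = 1 ✓
b·c: 19/10·3 = 57/10 ≠ 1/2 ⇒ order 1.

1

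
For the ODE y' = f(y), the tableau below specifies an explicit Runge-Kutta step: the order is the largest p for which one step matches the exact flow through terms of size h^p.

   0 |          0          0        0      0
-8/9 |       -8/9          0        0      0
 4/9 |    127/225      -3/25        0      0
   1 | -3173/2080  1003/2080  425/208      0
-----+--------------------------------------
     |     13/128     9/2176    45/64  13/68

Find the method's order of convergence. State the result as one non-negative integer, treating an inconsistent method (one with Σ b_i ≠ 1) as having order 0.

4

b = (13/128, 9/2176, 45/64, 13/68)
c = (0, -8/9, 4/9, 1)
Ac = (0, 0, 8/75, 187/390)
Σ b_i: 13/128·1 + 9/2176·1 + 45/64·1 + 13/68·1 = 1 ✓
b·c: 9/2176·(-8/9) + 45/64·4/9 + 13/68·1 = 1/2 ✓
b·c²: 9/2176·64/81 + 45/64·16/81 + 13/68·1 = 1/3 ✓
b·Ac: 45/64·8/75 + 13/68·187/390 = 1/6 ✓
b·c³: 9/2176·(-512/729) + 45/64·64/729 + 13/68·1 = 1/4 ✓
b·(c∘Ac): 45/64·32/675 + 13/68·187/390 = 1/8 ✓
b·Ac²: 45/64·(-64/675) + 13/68·51/65 = 1/12 ✓
b·A²c: 13/68·17/78 = 1/24 ✓; 4 stages ⇒ order 4.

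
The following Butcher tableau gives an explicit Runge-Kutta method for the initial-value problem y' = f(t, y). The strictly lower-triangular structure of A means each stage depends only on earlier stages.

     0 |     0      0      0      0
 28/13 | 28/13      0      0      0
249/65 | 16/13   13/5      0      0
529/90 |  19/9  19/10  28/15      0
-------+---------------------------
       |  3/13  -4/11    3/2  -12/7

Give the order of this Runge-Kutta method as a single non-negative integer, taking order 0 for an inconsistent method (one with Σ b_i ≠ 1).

0

b = (3/13, -4/11, 3/2, -12/7)
c = (0, 28/13, 249/65, 529/90)
Ac = (0, 0, 28/5, 3654/325)
Σ b_i: 3/13·1 + (-4/11)·1 + 3/2·1 + (-12/7)·1 = -695/2002 ≠ 1 ⇒ order 0.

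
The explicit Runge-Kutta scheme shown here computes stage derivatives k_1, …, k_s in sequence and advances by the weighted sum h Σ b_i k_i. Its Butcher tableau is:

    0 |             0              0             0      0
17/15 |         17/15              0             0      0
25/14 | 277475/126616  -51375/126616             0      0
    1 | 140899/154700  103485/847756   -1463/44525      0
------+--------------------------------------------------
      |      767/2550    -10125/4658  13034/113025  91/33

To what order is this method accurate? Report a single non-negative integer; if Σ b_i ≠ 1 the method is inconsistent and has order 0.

b = (767/2550, -10125/4658, 13034/113025, 91/33)
c = (0, 17/15, 25/14, 1)
Ac = (0, 0, -3425/7448, 29/364)
Σ b_i: 767/2550·1 + (-10125/4658)·1 + 13034/113025·1 + 91/33·1 = 1 ✓
b·c: (-10125/4658)·17/15 + 13034/113025·25/14 + 91/33·1 = 1/2 ✓
b·c²: (-10125/4658)·289/225 + 13034/113025·625/196 + 91/33·1 = 1/3 ✓
b·Ac: 13034/113025·(-3425/7448) + 91/33·29/364 = 1/6 ✓
b·c³: (-10125/4658)·4913/3375 + 13034/113025·15625/2744 + 91/33·1 = 1/4 ✓
b·(c∘Ac): 13034/113025·(-85625/104272) + 91/33·29/364 = 1/8 ✓
b·Ac²: 13034/113025·(-11645/22344) + 91/33·71/1365 = 1/12 ✓
b·A²c: 91/33·11/728 = 1/24 ✓; 4 stages ⇒ order 4.

4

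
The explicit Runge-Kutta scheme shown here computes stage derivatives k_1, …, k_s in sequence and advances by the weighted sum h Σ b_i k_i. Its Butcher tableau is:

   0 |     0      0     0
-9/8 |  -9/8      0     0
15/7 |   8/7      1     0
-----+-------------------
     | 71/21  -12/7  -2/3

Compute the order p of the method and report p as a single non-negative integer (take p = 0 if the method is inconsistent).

b = (71/21, -12/7, -2/3)
c = (0, -9/8, 15/7)
Ac = (0, 0, -9/8)
Σ b_i: 71/21·1 + (-12/7)·1 + (-2/3)·1 = 1 ✓
b·c: (-12/7)·(-9/8) + (-2/3)·15/7 = 1/2 ✓
b·c²: (-12/7)·81/64 + (-2/3)·225/49 = -4101/784 ≠ 1/3 ⇒ order 2.
b·Ac: (-2/3)·(-9/8) = 3/4 ≠ 1/6

2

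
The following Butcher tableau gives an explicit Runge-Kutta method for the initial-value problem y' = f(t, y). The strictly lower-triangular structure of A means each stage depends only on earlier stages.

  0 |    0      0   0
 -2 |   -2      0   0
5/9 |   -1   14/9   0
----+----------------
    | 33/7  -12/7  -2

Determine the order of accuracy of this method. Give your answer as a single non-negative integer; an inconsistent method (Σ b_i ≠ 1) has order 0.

1

b = (33/7, -12/7, -2)
c = (0, -2, 5/9)
Ac = (0, 0, -28/9)
Σ b_i: 33/7·1 + (-12/7)·1 + (-2)·1 = 1 ✓
b·c: (-12/7)·(-2) + (-2)·5/9 = 146/63 ≠ 1/2 ⇒ order 1.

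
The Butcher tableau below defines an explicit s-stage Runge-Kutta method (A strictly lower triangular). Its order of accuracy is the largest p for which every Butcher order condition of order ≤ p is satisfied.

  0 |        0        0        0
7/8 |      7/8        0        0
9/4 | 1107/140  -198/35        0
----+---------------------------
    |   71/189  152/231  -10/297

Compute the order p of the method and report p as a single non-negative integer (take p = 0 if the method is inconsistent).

b = (71/189, 152/231, -10/297)
c = (0, 7/8, 9/4)
Ac = (0, 0, -99/20)
Σ b_i: 71/189·1 + 152/231·1 + (-10/297)·1 = 1 ✓
b·c: 152/231·7/8 + (-10/297)·9/4 = 1/2 ✓
b·c²: 152/231·49/64 + (-10/297)·81/16 = 1/3 ✓
b·Ac: (-10/297)·(-99/20) = 1/6 ✓; 3 stages ⇒ order 3.

3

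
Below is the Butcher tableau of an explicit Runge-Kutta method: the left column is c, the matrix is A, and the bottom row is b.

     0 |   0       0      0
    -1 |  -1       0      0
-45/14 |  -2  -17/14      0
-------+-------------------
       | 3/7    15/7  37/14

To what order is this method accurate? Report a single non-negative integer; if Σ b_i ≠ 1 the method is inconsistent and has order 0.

0

b = (3/7, 15/7, 37/14)
c = (0, -1, -45/14)
Ac = (0, 0, 17/14)
Σ b_i: 3/7·1 + 15/7·1 + 37/14·1 = 73/14 ≠ 1 ⇒ order 0.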